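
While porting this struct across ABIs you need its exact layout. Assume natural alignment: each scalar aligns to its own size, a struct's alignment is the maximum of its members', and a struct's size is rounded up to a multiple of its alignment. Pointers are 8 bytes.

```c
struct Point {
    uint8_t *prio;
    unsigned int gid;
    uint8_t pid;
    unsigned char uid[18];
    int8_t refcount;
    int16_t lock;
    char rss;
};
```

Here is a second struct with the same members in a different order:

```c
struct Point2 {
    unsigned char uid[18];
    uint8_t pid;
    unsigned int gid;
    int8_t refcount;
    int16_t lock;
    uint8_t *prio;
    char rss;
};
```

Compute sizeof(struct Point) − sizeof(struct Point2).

0..8  prio  (8B, 8-aligned)
8..12  gid  (4B, 4-aligned)
12..13  pid  (1B, 1-aligned)
13..31  uid  (18B, 1-aligned)
31..32  refcount  (1B, 1-aligned)
32..34  lock  (2B, 2-aligned)
34..35  rss  (1B, 1-aligned)
35..40  -- tail padding (5B)
sizeof = 40, alignof = 8
— Point2 —
0..18  uid  (18B, 1-aligned)
18..19  pid  (1B, 1-aligned)
19..20  -- padding (1B)
20..24  gid  (4B, 4-aligned)
24..25  refcount  (1B, 1-aligned)
25..26  -- padding (1B)
26..28  lock  (2B, 2-aligned)
28..32  -- padding (4B)
32..40  prio  (8B, 8-aligned)
40..41  rss  (1B, 1-aligned)
41..48  -- tail padding (7B)
sizeof = 48, alignof = 8
40 − 48 = -8

-8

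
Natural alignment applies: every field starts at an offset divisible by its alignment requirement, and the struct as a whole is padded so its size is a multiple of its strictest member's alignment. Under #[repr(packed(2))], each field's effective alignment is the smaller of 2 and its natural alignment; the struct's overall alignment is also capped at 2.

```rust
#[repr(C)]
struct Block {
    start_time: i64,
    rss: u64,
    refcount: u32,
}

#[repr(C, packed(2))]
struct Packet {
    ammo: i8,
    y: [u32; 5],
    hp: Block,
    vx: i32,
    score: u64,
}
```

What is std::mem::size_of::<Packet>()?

Block: 0..8  start_time  (8B, 8-aligned); 8..16  rss  (8B, 8-aligned); 16..20  refcount  (4B, 4-aligned); 20..24  -- tail padding (4B); sizeof = 24, alignof = 8
0..1  ammo  (1B, 1-aligned)
1..2  -- padding (1B)
2..22  y  (20B, 2-aligned)
22..46  hp  (24B, 2-aligned)
46..50  vx  (4B, 2-aligned)
50..58  score  (8B, 2-aligned)
sizeof = 58, alignof = 2

58 bytes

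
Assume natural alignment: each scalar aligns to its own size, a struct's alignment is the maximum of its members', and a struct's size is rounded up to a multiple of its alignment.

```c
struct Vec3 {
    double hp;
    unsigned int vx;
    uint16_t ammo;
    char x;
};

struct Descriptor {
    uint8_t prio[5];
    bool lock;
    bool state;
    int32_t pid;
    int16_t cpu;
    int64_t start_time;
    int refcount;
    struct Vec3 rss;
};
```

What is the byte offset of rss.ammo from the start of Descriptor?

Vec3: hp at 0 (size 8, align 8) → ends 8; vx at 8 (size 4, align 4) → ends 12; ammo at 12 (size 2, align 2) → ends 14; x at 14 (size 1, align 1) → ends 15; tail pad 1 to reach multiple of 8; total 16 bytes, alignment 8
prio at 0 (size 5, align 1) → ends 5
lock at 5 (size 1, align 1) → ends 6
state at 6 (size 1, align 1) → ends 7
pad 1 to align 4 for pid
pid at 8 (size 4, align 4) → ends 12
cpu at 12 (size 2, align 2) → ends 14
pad 2 to align 8 for start_time
start_time at 16 (size 8, align 8) → ends 24
refcount at 24 (size 4, align 4) → ends 28
pad 4 to align 8 for rss
rss at 32 (size 16, align 8) → ends 48
within Vec3: ammo at 12
32 + 12 = 44

44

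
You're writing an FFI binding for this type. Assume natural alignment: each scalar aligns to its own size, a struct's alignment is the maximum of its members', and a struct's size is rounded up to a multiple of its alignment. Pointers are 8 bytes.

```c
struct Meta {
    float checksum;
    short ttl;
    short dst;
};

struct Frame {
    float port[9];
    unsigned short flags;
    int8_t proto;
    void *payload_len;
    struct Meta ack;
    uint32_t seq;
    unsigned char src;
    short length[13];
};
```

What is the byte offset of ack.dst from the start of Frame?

Meta: checksum at 0 (size 4, align 4) → ends 4; ttl at 4 (size 2, align 2) → ends 6; dst at 6 (size 2, align 2) → ends 8; total 8 bytes, alignment 4
port at 0 (size 36, align 4) → ends 36
flags at 36 (size 2, align 2) → ends 38
proto at 38 (size 1, align 1) → ends 39
pad 1 to align 8 for payload_len
payload_len at 40 (size 8, align 8) → ends 48
ack at 48 (size 8, align 4) → ends 56
within Meta: dst at 6
48 + 6 = 54

54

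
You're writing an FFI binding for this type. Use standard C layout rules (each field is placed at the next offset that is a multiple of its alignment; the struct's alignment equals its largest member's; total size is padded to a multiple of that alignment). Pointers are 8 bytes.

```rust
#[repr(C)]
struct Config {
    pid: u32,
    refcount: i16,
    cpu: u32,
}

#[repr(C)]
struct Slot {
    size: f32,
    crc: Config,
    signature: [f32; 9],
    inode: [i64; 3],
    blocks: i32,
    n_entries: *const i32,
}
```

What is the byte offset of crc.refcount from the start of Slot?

8

Config: pid at 0 (size 4, align 4) → ends 4; refcount at 4 (size 2, align 2) → ends 6; pad 2 to align 4 for cpu; cpu at 8 (size 4, align 4) → ends 12; total 12 bytes, alignment 4
size at 0 (size 4, align 4) → ends 4
crc at 4 (size 12, align 4) → ends 16
within Config: refcount at 4
4 + 4 = 8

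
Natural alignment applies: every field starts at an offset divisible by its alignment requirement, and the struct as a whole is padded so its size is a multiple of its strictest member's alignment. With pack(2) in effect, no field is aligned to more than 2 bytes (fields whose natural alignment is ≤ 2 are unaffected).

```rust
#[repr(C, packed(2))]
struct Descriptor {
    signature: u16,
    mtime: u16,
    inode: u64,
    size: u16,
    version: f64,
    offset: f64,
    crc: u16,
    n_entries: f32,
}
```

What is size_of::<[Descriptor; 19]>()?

684

@0: signature [2B, align 2] → 2
@2: mtime [2B, align 2] → 4
@4: inode [8B, align 2] → 12
@12: size [2B, align 2] → 14
@14: version [8B, align 2] → 22
@22: offset [8B, align 2] → 30
@30: crc [2B, align 2] → 32
@32: n_entries [4B, align 2] → 36
size 36, align 2
array of 19: 19 × 36 = 684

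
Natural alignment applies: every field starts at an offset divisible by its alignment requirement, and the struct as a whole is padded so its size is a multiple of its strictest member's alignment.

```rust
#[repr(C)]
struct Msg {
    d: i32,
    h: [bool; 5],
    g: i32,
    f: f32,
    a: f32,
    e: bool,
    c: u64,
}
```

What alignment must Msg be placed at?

8

member alignments: d=4, h=1, g=4, f=4, a=4, e=1, c=8
max = 8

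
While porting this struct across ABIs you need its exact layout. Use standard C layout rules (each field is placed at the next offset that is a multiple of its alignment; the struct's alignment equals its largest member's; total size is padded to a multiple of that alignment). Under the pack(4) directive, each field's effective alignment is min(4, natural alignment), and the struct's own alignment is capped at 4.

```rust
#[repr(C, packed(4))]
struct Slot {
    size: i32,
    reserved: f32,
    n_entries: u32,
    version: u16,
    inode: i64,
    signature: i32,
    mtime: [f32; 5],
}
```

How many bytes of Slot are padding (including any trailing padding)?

2

@0: size [4B, align 4] → 4
@4: reserved [4B, align 4] → 8
@8: n_entries [4B, align 4] → 12
@12: version [2B, align 2] → 14
+2 pad (align 4)
@16: inode [8B, align 4] → 24
@24: signature [4B, align 4] → 28
@28: mtime [20B, align 4] → 48
size 48, align 4
data bytes 46, size 48 → padding 2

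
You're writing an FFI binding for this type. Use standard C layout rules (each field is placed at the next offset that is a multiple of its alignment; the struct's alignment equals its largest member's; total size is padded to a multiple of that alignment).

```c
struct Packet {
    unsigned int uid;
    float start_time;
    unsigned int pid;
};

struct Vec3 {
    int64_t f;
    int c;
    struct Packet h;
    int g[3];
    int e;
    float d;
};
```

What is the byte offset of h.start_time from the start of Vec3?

Packet: 0..4  uid  (4B, 4-aligned); 4..8  start_time  (4B, 4-aligned); 8..12  pid  (4B, 4-aligned); sizeof = 12, alignof = 4
0..8  f  (8B, 8-aligned)
8..12  c  (4B, 4-aligned)
12..24  h  (12B, 4-aligned)
within Packet: start_time at 4
12 + 4 = 16

16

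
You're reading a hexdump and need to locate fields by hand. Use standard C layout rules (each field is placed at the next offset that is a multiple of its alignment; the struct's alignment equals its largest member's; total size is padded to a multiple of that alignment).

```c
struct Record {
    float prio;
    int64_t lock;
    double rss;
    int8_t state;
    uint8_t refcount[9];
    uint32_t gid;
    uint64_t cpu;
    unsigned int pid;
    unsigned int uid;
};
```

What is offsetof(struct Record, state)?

24

prio at 0 (size 4, align 4) → ends 4
pad 4 to align 8 for lock
lock at 8 (size 8, align 8) → ends 16
rss at 16 (size 8, align 8) → ends 24
state at 24 (size 1, align 1) → ends 25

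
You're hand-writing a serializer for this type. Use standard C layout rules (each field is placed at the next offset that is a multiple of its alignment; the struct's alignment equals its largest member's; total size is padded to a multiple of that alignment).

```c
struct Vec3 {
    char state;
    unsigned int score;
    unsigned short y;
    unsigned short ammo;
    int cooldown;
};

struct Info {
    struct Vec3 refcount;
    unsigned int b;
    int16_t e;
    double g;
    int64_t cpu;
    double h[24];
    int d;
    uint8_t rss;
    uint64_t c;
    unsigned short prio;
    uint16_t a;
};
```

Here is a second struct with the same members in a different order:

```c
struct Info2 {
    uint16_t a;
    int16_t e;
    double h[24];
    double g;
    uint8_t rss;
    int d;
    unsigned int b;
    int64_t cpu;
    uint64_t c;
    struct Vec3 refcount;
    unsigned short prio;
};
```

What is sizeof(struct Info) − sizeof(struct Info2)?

-8

Vec3: @0: state [1B, align 1] → 1; +3 pad (align 4); @4: score [4B, align 4] → 8; @8: y [2B, align 2] → 10; @10: ammo [2B, align 2] → 12; @12: cooldown [4B, align 4] → 16; size 16, align 4
@0: refcount [16B, align 4] → 16
@16: b [4B, align 4] → 20
@20: e [2B, align 2] → 22
+2 pad (align 8)
@24: g [8B, align 8] → 32
@32: cpu [8B, align 8] → 40
@40: h [192B, align 8] → 232
@232: d [4B, align 4] → 236
@236: rss [1B, align 1] → 237
+3 pad (align 8)
@240: c [8B, align 8] → 248
@248: prio [2B, align 2] → 250
@250: a [2B, align 2] → 252
+4 tail pad (align 8)
size 256, align 8
— Info2 —
@0: a [2B, align 2] → 2
@2: e [2B, align 2] → 4
+4 pad (align 8)
@8: h [192B, align 8] → 200
@200: g [8B, align 8] → 208
@208: rss [1B, align 1] → 209
+3 pad (align 4)
@212: d [4B, align 4] → 216
@216: b [4B, align 4] → 220
+4 pad (align 8)
@224: cpu [8B, align 8] → 232
@232: c [8B, align 8] → 240
@240: refcount [16B, align 4] → 256
@256: prio [2B, align 2] → 258
+6 tail pad (align 8)
size 264, align 8
256 − 264 = -8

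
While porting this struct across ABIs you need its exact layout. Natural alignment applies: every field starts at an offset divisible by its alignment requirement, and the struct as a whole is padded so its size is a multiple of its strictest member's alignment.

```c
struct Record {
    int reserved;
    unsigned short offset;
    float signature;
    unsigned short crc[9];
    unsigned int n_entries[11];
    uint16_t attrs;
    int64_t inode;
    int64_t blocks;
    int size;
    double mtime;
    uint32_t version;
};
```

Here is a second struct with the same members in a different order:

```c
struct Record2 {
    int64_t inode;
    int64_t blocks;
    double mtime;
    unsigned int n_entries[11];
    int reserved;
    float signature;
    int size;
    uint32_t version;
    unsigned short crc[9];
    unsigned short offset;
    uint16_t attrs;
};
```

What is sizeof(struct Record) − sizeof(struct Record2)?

8

reserved at 0 (size 4, align 4) → ends 4
offset at 4 (size 2, align 2) → ends 6
pad 2 to align 4 for signature
signature at 8 (size 4, align 4) → ends 12
crc at 12 (size 18, align 2) → ends 30
pad 2 to align 4 for n_entries
n_entries at 32 (size 44, align 4) → ends 76
attrs at 76 (size 2, align 2) → ends 78
pad 2 to align 8 for inode
inode at 80 (size 8, align 8) → ends 88
blocks at 88 (size 8, align 8) → ends 96
size at 96 (size 4, align 4) → ends 100
pad 4 to align 8 for mtime
mtime at 104 (size 8, align 8) → ends 112
version at 112 (size 4, align 4) → ends 116
tail pad 4 to reach multiple of 8
total 120 bytes, alignment 8
— Record2 —
inode at 0 (size 8, align 8) → ends 8
blocks at 8 (size 8, align 8) → ends 16
mtime at 16 (size 8, align 8) → ends 24
n_entries at 24 (size 44, align 4) → ends 68
reserved at 68 (size 4, align 4) → ends 72
signature at 72 (size 4, align 4) → ends 76
size at 76 (size 4, align 4) → ends 80
version at 80 (size 4, align 4) → ends 84
crc at 84 (size 18, align 2) → ends 102
offset at 102 (size 2, align 2) → ends 104
attrs at 104 (size 2, align 2) → ends 106
tail pad 6 to reach multiple of 8
total 112 bytes, alignment 8
120 − 112 = 8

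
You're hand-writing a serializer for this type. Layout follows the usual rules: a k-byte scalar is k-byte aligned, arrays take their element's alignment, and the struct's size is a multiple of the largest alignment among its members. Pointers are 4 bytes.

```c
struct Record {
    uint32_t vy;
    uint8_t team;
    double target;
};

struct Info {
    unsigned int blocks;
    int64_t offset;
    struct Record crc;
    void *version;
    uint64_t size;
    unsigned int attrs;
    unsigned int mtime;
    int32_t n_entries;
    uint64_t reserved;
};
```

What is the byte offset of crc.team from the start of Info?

Record: vy at 0 (size 4, align 4) → ends 4; team at 4 (size 1, align 1) → ends 5; pad 3 to align 8 for target; target at 8 (size 8, align 8) → ends 16; total 16 bytes, alignment 8
blocks at 0 (size 4, align 4) → ends 4
pad 4 to align 8 for offset
offset at 8 (size 8, align 8) → ends 16
crc at 16 (size 16, align 8) → ends 32
within Record: team at 4
16 + 4 = 20

20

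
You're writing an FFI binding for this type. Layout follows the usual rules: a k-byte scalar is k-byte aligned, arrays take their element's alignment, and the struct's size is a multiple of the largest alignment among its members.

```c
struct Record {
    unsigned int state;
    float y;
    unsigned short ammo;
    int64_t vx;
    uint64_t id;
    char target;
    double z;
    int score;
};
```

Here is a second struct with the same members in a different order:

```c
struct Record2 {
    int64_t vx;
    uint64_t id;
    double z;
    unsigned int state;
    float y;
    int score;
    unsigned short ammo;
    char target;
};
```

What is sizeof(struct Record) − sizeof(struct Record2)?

state at 0 (size 4, align 4) → ends 4
y at 4 (size 4, align 4) → ends 8
ammo at 8 (size 2, align 2) → ends 10
pad 6 to align 8 for vx
vx at 16 (size 8, align 8) → ends 24
id at 24 (size 8, align 8) → ends 32
target at 32 (size 1, align 1) → ends 33
pad 7 to align 8 for z
z at 40 (size 8, align 8) → ends 48
score at 48 (size 4, align 4) → ends 52
tail pad 4 to reach multiple of 8
total 56 bytes, alignment 8
— Record2 —
vx at 0 (size 8, align 8) → ends 8
id at 8 (size 8, align 8) → ends 16
z at 16 (size 8, align 8) → ends 24
state at 24 (size 4, align 4) → ends 28
y at 28 (size 4, align 4) → ends 32
score at 32 (size 4, align 4) → ends 36
ammo at 36 (size 2, align 2) → ends 38
target at 38 (size 1, align 1) → ends 39
tail pad 1 to reach multiple of 8
total 40 bytes, alignment 8
56 − 40 = 16

16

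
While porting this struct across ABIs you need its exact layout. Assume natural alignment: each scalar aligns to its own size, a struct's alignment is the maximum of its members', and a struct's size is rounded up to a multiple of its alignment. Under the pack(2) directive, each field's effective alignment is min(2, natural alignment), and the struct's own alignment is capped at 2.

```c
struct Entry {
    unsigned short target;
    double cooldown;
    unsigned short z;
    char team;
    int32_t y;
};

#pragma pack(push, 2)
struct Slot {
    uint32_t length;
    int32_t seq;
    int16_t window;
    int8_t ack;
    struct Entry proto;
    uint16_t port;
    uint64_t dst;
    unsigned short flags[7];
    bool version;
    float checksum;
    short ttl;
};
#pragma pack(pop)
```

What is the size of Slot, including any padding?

68

Entry: @0: target [2B, align 2] → 2; +6 pad (align 8); @8: cooldown [8B, align 8] → 16; @16: z [2B, align 2] → 18; @18: team [1B, align 1] → 19; +1 pad (align 4); @20: y [4B, align 4] → 24; size 24, align 8
@0: length [4B, align 2] → 4
@4: seq [4B, align 2] → 8
@8: window [2B, align 2] → 10
@10: ack [1B, align 1] → 11
+1 pad (align 2)
@12: proto [24B, align 2] → 36
@36: port [2B, align 2] → 38
@38: dst [8B, align 2] → 46
@46: flags [14B, align 2] → 60
@60: version [1B, align 1] → 61
+1 pad (align 2)
@62: checksum [4B, align 2] → 66
@66: ttl [2B, align 2] → 68
size 68, align 2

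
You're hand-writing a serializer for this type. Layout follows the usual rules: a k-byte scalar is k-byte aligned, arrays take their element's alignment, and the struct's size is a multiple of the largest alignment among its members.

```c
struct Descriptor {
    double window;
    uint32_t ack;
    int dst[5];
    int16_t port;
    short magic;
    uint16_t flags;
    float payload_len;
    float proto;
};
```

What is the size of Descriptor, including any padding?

0..8  window  (8B, 8-aligned)
8..12  ack  (4B, 4-aligned)
12..32  dst  (20B, 4-aligned)
32..34  port  (2B, 2-aligned)
34..36  magic  (2B, 2-aligned)
36..38  flags  (2B, 2-aligned)
38..40  -- padding (2B)
40..44  payload_len  (4B, 4-aligned)
44..48  proto  (4B, 4-aligned)
sizeof = 48, alignof = 8

48 bytes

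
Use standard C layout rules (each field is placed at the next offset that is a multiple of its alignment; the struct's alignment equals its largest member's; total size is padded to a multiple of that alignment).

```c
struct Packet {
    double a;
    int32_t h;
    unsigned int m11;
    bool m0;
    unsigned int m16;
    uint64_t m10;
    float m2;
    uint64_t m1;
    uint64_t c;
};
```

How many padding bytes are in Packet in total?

a at 0 (size 8, align 8) → ends 8
h at 8 (size 4, align 4) → ends 12
m11 at 12 (size 4, align 4) → ends 16
m0 at 16 (size 1, align 1) → ends 17
pad 3 to align 4 for m16
m16 at 20 (size 4, align 4) → ends 24
m10 at 24 (size 8, align 8) → ends 32
m2 at 32 (size 4, align 4) → ends 36
pad 4 to align 8 for m1
m1 at 40 (size 8, align 8) → ends 48
c at 48 (size 8, align 8) → ends 56
total 56 bytes, alignment 8
data bytes 49, size 56 → padding 7

7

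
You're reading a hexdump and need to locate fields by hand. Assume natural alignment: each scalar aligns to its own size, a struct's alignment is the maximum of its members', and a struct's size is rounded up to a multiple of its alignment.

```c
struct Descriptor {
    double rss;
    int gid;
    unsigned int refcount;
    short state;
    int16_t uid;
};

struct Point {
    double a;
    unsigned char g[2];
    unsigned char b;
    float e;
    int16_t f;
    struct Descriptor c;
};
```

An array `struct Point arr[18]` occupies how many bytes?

Descriptor: rss at 0 (size 8, align 8) → ends 8; gid at 8 (size 4, align 4) → ends 12; refcount at 12 (size 4, align 4) → ends 16; state at 16 (size 2, align 2) → ends 18; uid at 18 (size 2, align 2) → ends 20; tail pad 4 to reach multiple of 8; total 24 bytes, alignment 8
a at 0 (size 8, align 8) → ends 8
g at 8 (size 2, align 1) → ends 10
b at 10 (size 1, align 1) → ends 11
pad 1 to align 4 for e
e at 12 (size 4, align 4) → ends 16
f at 16 (size 2, align 2) → ends 18
pad 6 to align 8 for c
c at 24 (size 24, align 8) → ends 48
total 48 bytes, alignment 8
array of 18: 18 × 48 = 864

864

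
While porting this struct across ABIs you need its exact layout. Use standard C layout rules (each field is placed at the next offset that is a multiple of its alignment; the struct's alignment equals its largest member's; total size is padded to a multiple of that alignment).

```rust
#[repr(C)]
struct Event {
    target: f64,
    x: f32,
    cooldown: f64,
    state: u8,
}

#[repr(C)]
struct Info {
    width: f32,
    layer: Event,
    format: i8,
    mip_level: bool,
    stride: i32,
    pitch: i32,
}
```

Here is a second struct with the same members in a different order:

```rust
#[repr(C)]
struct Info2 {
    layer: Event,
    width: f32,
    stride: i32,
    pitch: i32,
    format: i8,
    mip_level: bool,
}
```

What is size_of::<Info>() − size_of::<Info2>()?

Event: target at 0 (size 8, align 8) → ends 8; x at 8 (size 4, align 4) → ends 12; pad 4 to align 8 for cooldown; cooldown at 16 (size 8, align 8) → ends 24; state at 24 (size 1, align 1) → ends 25; tail pad 7 to reach multiple of 8; total 32 bytes, alignment 8
width at 0 (size 4, align 4) → ends 4
pad 4 to align 8 for layer
layer at 8 (size 32, align 8) → ends 40
format at 40 (size 1, align 1) → ends 41
mip_level at 41 (size 1, align 1) → ends 42
pad 2 to align 4 for stride
stride at 44 (size 4, align 4) → ends 48
pitch at 48 (size 4, align 4) → ends 52
tail pad 4 to reach multiple of 8
total 56 bytes, alignment 8
— Info2 —
layer at 0 (size 32, align 8) → ends 32
width at 32 (size 4, align 4) → ends 36
stride at 36 (size 4, align 4) → ends 40
pitch at 40 (size 4, align 4) → ends 44
format at 44 (size 1, align 1) → ends 45
mip_level at 45 (size 1, align 1) → ends 46
tail pad 2 to reach multiple of 8
total 48 bytes, alignment 8
56 − 48 = 8

8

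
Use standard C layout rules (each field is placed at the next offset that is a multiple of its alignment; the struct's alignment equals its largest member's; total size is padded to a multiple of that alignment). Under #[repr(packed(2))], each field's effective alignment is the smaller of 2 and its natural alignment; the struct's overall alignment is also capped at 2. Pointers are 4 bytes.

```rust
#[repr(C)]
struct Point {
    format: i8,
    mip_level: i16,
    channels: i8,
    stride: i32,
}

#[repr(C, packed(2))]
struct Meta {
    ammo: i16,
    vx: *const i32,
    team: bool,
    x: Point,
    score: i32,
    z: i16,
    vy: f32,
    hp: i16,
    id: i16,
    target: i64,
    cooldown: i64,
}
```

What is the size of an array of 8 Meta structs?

400

Point: format at 0 (size 1, align 1) → ends 1; pad 1 to align 2 for mip_level; mip_level at 2 (size 2, align 2) → ends 4; channels at 4 (size 1, align 1) → ends 5; pad 3 to align 4 for stride; stride at 8 (size 4, align 4) → ends 12; total 12 bytes, alignment 4
ammo at 0 (size 2, align 2) → ends 2
vx at 2 (size 4, align 2) → ends 6
team at 6 (size 1, align 1) → ends 7
pad 1 to align 2 for x
x at 8 (size 12, align 2) → ends 20
score at 20 (size 4, align 2) → ends 24
z at 24 (size 2, align 2) → ends 26
vy at 26 (size 4, align 2) → ends 30
hp at 30 (size 2, align 2) → ends 32
id at 32 (size 2, align 2) → ends 34
target at 34 (size 8, align 2) → ends 42
cooldown at 42 (size 8, align 2) → ends 50
total 50 bytes, alignment 2
array of 8: 8 × 50 = 400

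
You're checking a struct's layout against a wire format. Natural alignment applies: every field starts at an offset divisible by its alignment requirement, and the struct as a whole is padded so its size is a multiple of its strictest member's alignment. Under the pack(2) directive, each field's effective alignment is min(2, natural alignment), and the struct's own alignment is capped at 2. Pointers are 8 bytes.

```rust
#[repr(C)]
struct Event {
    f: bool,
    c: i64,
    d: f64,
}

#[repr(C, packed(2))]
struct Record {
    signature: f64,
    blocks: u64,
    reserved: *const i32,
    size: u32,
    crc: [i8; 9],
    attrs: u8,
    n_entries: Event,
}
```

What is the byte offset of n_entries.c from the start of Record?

Event: @0: f [1B, align 1] → 1; +7 pad (align 8); @8: c [8B, align 8] → 16; @16: d [8B, align 8] → 24; size 24, align 8
@0: signature [8B, align 2] → 8
@8: blocks [8B, align 2] → 16
@16: reserved [8B, align 2] → 24
@24: size [4B, align 2] → 28
@28: crc [9B, align 1] → 37
@37: attrs [1B, align 1] → 38
@38: n_entries [24B, align 2] → 62
within Event: c at 8
38 + 8 = 46

46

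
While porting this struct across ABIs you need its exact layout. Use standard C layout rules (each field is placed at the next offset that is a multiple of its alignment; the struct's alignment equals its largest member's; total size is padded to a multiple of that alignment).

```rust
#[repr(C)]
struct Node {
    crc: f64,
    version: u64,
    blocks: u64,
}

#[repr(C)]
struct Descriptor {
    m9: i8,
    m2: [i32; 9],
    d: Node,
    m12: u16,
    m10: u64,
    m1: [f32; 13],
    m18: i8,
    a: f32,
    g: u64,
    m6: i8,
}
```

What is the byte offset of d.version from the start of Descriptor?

Node: crc at 0 (size 8, align 8) → ends 8; version at 8 (size 8, align 8) → ends 16; blocks at 16 (size 8, align 8) → ends 24; total 24 bytes, alignment 8
m9 at 0 (size 1, align 1) → ends 1
pad 3 to align 4 for m2
m2 at 4 (size 36, align 4) → ends 40
d at 40 (size 24, align 8) → ends 64
within Node: version at 8
40 + 8 = 48

48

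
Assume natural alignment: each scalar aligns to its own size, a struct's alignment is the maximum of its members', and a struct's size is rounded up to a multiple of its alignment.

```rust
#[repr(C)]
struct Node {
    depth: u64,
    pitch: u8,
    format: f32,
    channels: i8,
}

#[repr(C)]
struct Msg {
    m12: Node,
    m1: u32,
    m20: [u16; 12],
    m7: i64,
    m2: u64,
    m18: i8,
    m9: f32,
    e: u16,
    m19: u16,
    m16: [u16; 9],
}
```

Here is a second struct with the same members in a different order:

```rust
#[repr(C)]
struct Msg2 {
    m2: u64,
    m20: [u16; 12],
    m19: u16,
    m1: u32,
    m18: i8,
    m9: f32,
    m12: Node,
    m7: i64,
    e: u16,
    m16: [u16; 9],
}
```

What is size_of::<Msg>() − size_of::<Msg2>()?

0

Node: @0: depth [8B, align 8] → 8; @8: pitch [1B, align 1] → 9; +3 pad (align 4); @12: format [4B, align 4] → 16; @16: channels [1B, align 1] → 17; +7 tail pad (align 8); size 24, align 8
@0: m12 [24B, align 8] → 24
@24: m1 [4B, align 4] → 28
@28: m20 [24B, align 2] → 52
+4 pad (align 8)
@56: m7 [8B, align 8] → 64
@64: m2 [8B, align 8] → 72
@72: m18 [1B, align 1] → 73
+3 pad (align 4)
@76: m9 [4B, align 4] → 80
@80: e [2B, align 2] → 82
@82: m19 [2B, align 2] → 84
@84: m16 [18B, align 2] → 102
+2 tail pad (align 8)
size 104, align 8
— Msg2 —
@0: m2 [8B, align 8] → 8
@8: m20 [24B, align 2] → 32
@32: m19 [2B, align 2] → 34
+2 pad (align 4)
@36: m1 [4B, align 4] → 40
@40: m18 [1B, align 1] → 41
+3 pad (align 4)
@44: m9 [4B, align 4] → 48
@48: m12 [24B, align 8] → 72
@72: m7 [8B, align 8] → 80
@80: e [2B, align 2] → 82
@82: m16 [18B, align 2] → 100
+4 tail pad (align 8)
size 104, align 8
104 − 104 = 0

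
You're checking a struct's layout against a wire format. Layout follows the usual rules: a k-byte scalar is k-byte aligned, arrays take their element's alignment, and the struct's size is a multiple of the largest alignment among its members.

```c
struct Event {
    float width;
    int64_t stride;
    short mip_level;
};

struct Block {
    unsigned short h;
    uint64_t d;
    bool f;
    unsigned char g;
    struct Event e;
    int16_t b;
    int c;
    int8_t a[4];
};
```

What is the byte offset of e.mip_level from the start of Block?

Event: 0..4  width  (4B, 4-aligned); 4..8  -- padding (4B); 8..16  stride  (8B, 8-aligned); 16..18  mip_level  (2B, 2-aligned); 18..24  -- tail padding (6B); sizeof = 24, alignof = 8
0..2  h  (2B, 2-aligned)
2..8  -- padding (6B)
8..16  d  (8B, 8-aligned)
16..17  f  (1B, 1-aligned)
17..18  g  (1B, 1-aligned)
18..24  -- padding (6B)
24..48  e  (24B, 8-aligned)
within Event: mip_level at 16
24 + 16 = 40

40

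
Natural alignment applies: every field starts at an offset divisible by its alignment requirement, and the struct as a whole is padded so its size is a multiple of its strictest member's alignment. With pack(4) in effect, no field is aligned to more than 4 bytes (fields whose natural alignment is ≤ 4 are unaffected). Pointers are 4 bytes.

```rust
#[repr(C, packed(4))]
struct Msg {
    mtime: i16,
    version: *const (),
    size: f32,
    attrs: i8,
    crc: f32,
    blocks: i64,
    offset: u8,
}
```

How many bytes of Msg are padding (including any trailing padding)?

8

0..2  mtime  (2B, 2-aligned)
2..4  -- padding (2B)
4..8  version  (4B, 4-aligned)
8..12  size  (4B, 4-aligned)
12..13  attrs  (1B, 1-aligned)
13..16  -- padding (3B)
16..20  crc  (4B, 4-aligned)
20..28  blocks  (8B, 4-aligned)
28..29  offset  (1B, 1-aligned)
29..32  -- tail padding (3B)
sizeof = 32, alignof = 4
data bytes 24, size 32 → padding 8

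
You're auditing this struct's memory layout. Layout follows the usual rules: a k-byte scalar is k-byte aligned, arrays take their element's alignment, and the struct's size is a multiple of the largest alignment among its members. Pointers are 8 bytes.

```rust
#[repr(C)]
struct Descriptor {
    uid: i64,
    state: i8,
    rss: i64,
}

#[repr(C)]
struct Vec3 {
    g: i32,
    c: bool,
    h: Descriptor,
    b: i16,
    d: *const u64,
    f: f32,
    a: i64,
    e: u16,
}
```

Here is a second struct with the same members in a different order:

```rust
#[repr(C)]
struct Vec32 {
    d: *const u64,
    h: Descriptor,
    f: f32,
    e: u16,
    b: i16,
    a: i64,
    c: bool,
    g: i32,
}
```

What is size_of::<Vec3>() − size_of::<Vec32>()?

Descriptor: uid at 0 (size 8, align 8) → ends 8; state at 8 (size 1, align 1) → ends 9; pad 7 to align 8 for rss; rss at 16 (size 8, align 8) → ends 24; total 24 bytes, alignment 8
g at 0 (size 4, align 4) → ends 4
c at 4 (size 1, align 1) → ends 5
pad 3 to align 8 for h
h at 8 (size 24, align 8) → ends 32
b at 32 (size 2, align 2) → ends 34
pad 6 to align 8 for d
d at 40 (size 8, align 8) → ends 48
f at 48 (size 4, align 4) → ends 52
pad 4 to align 8 for a
a at 56 (size 8, align 8) → ends 64
e at 64 (size 2, align 2) → ends 66
tail pad 6 to reach multiple of 8
total 72 bytes, alignment 8
— Vec32 —
d at 0 (size 8, align 8) → ends 8
h at 8 (size 24, align 8) → ends 32
f at 32 (size 4, align 4) → ends 36
e at 36 (size 2, align 2) → ends 38
b at 38 (size 2, align 2) → ends 40
a at 40 (size 8, align 8) → ends 48
c at 48 (size 1, align 1) → ends 49
pad 3 to align 4 for g
g at 52 (size 4, align 4) → ends 56
total 56 bytes, alignment 8
72 − 56 = 16

16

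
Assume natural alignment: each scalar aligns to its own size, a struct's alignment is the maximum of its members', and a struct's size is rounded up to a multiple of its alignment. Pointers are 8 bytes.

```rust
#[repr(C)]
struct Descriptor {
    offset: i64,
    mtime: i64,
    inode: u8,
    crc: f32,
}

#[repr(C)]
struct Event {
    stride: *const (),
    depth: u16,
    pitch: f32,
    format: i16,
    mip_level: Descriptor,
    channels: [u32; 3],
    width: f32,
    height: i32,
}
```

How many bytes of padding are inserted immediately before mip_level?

6

Descriptor: offset at 0 (size 8, align 8) → ends 8; mtime at 8 (size 8, align 8) → ends 16; inode at 16 (size 1, align 1) → ends 17; pad 3 to align 4 for crc; crc at 20 (size 4, align 4) → ends 24; total 24 bytes, alignment 8
stride at 0 (size 8, align 8) → ends 8
depth at 8 (size 2, align 2) → ends 10
pad 2 to align 4 for pitch
pitch at 12 (size 4, align 4) → ends 16
format at 16 (size 2, align 2) → ends 18
pad 6 to align 8 for mip_level
mip_level at 24 (size 24, align 8) → ends 48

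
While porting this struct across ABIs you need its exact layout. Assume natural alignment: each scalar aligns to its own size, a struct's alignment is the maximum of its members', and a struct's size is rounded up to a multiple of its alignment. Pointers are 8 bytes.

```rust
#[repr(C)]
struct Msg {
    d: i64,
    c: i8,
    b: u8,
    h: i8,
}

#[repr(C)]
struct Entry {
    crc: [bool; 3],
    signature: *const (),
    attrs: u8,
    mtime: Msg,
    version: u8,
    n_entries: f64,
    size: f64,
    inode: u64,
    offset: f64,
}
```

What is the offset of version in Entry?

40

Msg: @0: d [8B, align 8] → 8; @8: c [1B, align 1] → 9; @9: b [1B, align 1] → 10; @10: h [1B, align 1] → 11; +5 tail pad (align 8); size 16, align 8
@0: crc [3B, align 1] → 3
+5 pad (align 8)
@8: signature [8B, align 8] → 16
@16: attrs [1B, align 1] → 17
+7 pad (align 8)
@24: mtime [16B, align 8] → 40
@40: version [1B, align 1] → 41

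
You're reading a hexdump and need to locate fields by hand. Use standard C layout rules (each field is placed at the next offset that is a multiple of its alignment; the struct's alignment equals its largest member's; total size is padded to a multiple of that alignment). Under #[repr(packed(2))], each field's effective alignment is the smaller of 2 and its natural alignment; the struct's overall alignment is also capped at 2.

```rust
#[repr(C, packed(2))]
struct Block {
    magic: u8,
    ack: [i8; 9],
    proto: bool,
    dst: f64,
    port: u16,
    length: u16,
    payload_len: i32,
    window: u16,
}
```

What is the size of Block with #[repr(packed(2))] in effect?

0..1  magic  (1B, 1-aligned)
1..10  ack  (9B, 1-aligned)
10..11  proto  (1B, 1-aligned)
11..12  -- padding (1B)
12..20  dst  (8B, 2-aligned)
20..22  port  (2B, 2-aligned)
22..24  length  (2B, 2-aligned)
24..28  payload_len  (4B, 2-aligned)
28..30  window  (2B, 2-aligned)
sizeof = 30, alignof = 2

30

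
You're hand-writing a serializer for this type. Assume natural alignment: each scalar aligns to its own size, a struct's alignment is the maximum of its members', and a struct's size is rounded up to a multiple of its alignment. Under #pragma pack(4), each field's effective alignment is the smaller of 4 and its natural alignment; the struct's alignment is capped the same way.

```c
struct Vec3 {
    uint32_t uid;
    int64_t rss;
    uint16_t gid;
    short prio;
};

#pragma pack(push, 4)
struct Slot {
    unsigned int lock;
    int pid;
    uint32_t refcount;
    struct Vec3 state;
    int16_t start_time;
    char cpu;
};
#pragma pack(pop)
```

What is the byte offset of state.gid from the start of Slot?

28

Vec3: 0..4  uid  (4B, 4-aligned); 4..8  -- padding (4B); 8..16  rss  (8B, 8-aligned); 16..18  gid  (2B, 2-aligned); 18..20  prio  (2B, 2-aligned); 20..24  -- tail padding (4B); sizeof = 24, alignof = 8
0..4  lock  (4B, 4-aligned)
4..8  pid  (4B, 4-aligned)
8..12  refcount  (4B, 4-aligned)
12..36  state  (24B, 4-aligned)
within Vec3: gid at 16
12 + 16 = 28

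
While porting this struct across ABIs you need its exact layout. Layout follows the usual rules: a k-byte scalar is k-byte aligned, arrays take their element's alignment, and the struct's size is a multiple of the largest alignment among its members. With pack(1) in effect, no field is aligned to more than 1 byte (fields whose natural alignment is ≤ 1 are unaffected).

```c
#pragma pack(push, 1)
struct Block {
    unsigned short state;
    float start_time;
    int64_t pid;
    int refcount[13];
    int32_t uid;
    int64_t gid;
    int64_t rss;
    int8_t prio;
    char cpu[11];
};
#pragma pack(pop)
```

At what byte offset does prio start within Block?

@0: state [2B, align 1] → 2
@2: start_time [4B, align 1] → 6
@6: pid [8B, align 1] → 14
@14: refcount [52B, align 1] → 66
@66: uid [4B, align 1] → 70
@70: gid [8B, align 1] → 78
@78: rss [8B, align 1] → 86
@86: prio [1B, align 1] → 87

86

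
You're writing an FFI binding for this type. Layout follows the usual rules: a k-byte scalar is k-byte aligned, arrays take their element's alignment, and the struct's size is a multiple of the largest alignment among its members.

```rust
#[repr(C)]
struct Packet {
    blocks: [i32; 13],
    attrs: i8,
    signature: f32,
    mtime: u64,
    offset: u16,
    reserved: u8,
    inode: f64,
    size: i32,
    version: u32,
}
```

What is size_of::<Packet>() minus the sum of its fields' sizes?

@0: blocks [52B, align 4] → 52
@52: attrs [1B, align 1] → 53
+3 pad (align 4)
@56: signature [4B, align 4] → 60
+4 pad (align 8)
@64: mtime [8B, align 8] → 72
@72: offset [2B, align 2] → 74
@74: reserved [1B, align 1] → 75
+5 pad (align 8)
@80: inode [8B, align 8] → 88
@88: size [4B, align 4] → 92
@92: version [4B, align 4] → 96
size 96, align 8
data bytes 84, size 96 → padding 12

12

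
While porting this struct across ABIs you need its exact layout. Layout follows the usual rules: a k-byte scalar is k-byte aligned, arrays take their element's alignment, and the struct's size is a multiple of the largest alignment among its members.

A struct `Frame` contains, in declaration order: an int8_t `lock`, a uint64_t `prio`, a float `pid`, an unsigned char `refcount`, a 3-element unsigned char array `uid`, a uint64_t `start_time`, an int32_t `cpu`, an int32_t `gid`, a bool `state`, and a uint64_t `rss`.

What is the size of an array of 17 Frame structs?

952

0..1  lock  (1B, 1-aligned)
1..8  -- padding (7B)
8..16  prio  (8B, 8-aligned)
16..20  pid  (4B, 4-aligned)
20..21  refcount  (1B, 1-aligned)
21..24  uid  (3B, 1-aligned)
24..32  start_time  (8B, 8-aligned)
32..36  cpu  (4B, 4-aligned)
36..40  gid  (4B, 4-aligned)
40..41  state  (1B, 1-aligned)
41..48  -- padding (7B)
48..56  rss  (8B, 8-aligned)
sizeof = 56, alignof = 8
array of 17: 17 × 56 = 952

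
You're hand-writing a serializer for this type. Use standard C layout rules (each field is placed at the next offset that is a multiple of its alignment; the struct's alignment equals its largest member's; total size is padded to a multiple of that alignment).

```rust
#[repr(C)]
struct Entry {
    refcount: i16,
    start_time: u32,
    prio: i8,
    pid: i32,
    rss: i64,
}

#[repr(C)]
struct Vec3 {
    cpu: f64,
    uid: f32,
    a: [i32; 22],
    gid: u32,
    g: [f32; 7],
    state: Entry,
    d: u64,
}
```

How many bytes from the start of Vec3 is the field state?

136

Entry: refcount at 0 (size 2, align 2) → ends 2; pad 2 to align 4 for start_time; start_time at 4 (size 4, align 4) → ends 8; prio at 8 (size 1, align 1) → ends 9; pad 3 to align 4 for pid; pid at 12 (size 4, align 4) → ends 16; rss at 16 (size 8, align 8) → ends 24; total 24 bytes, alignment 8
cpu at 0 (size 8, align 8) → ends 8
uid at 8 (size 4, align 4) → ends 12
a at 12 (size 88, align 4) → ends 100
gid at 100 (size 4, align 4) → ends 104
g at 104 (size 28, align 4) → ends 132
pad 4 to align 8 for state
state at 136 (size 24, align 8) → ends 160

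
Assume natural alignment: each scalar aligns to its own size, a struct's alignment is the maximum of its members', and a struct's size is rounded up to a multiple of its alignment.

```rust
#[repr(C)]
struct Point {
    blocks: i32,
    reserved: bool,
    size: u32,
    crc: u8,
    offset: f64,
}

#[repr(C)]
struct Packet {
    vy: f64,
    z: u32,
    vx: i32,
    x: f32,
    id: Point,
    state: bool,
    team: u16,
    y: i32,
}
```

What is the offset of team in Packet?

50

Point: blocks at 0 (size 4, align 4) → ends 4; reserved at 4 (size 1, align 1) → ends 5; pad 3 to align 4 for size; size at 8 (size 4, align 4) → ends 12; crc at 12 (size 1, align 1) → ends 13; pad 3 to align 8 for offset; offset at 16 (size 8, align 8) → ends 24; total 24 bytes, alignment 8
vy at 0 (size 8, align 8) → ends 8
z at 8 (size 4, align 4) → ends 12
vx at 12 (size 4, align 4) → ends 16
x at 16 (size 4, align 4) → ends 20
pad 4 to align 8 for id
id at 24 (size 24, align 8) → ends 48
state at 48 (size 1, align 1) → ends 49
pad 1 to align 2 for team
team at 50 (size 2, align 2) → ends 52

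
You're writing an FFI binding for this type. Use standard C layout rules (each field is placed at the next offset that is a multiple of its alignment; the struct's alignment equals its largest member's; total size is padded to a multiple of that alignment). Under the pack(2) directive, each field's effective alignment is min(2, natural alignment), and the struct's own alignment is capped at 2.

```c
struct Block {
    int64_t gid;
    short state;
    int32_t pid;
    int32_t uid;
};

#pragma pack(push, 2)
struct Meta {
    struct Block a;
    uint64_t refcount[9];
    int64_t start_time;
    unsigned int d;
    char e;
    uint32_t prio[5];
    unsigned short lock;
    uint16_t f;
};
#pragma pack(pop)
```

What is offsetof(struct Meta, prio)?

110

Block: @0: gid [8B, align 8] → 8; @8: state [2B, align 2] → 10; +2 pad (align 4); @12: pid [4B, align 4] → 16; @16: uid [4B, align 4] → 20; +4 tail pad (align 8); size 24, align 8
@0: a [24B, align 2] → 24
@24: refcount [72B, align 2] → 96
@96: start_time [8B, align 2] → 104
@104: d [4B, align 2] → 108
@108: e [1B, align 1] → 109
+1 pad (align 2)
@110: prio [20B, align 2] → 130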